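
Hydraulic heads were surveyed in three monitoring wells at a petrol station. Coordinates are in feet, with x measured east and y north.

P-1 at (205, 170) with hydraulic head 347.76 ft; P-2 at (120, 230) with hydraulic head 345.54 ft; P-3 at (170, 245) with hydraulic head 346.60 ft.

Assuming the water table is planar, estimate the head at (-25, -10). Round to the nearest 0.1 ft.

Differences from P-1: to P-2 (Δx, Δy, Δh) = (-85, 60, -2.22); to P-3 = (-35, 75, -1.16).
Solve a·Δx + b·Δy = Δh: det = (-85)·75 − (-35)·60 = -4275.
∂h/∂x = [(-2.22)·75 − (-1.16)·60] / -4275 = +0.02267
∂h/∂y = [(-85)·(-1.16) − (-35)·(-2.22)] / -4275 = -0.004889
h(-25, -10) = 347.76 + (+0.02267)·(-230) + (-0.004889)·(-180) = 347.76 -5.213 +0.880 = 343.427 ft.

343.4 ft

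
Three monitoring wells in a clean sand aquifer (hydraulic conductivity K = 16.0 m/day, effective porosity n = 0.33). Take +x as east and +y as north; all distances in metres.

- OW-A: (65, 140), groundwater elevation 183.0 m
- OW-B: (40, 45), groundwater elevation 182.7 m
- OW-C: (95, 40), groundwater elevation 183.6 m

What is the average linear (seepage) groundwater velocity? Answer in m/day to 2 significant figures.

Three-point gradient (reference OW-A): Δ to OW-B = (-25, -95, -0.3), Δ to OW-C = (30, -100, +0.6).
∂h/∂x = +0.01626, ∂h/∂y = -0.001121 (det = 5350).
|∇h| = √(0.01626² + -0.001121²) = 0.0163
Seepage velocity v = K·i/n = 16.0 × 0.0163 / 0.33 = 0.7903 m/day.

0.79 m/day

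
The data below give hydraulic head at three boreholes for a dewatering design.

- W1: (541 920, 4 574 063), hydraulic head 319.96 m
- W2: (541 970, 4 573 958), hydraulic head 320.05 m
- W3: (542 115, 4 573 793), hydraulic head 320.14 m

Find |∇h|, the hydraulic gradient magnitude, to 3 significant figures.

Differences from W1: to W2 (Δx, Δy, Δh) = (50, -105, +0.09); to W3 = (195, -270, +0.18).
Determinant of the coordinate differences = 50·(-270) − 195·(-105) = 6975.
∂h/∂x = [(+0.09)·(-270) − (+0.18)·(-105)] / 6975 = -0.0007742
∂h/∂y = [50·(+0.18) − 195·(+0.09)] / 6975 = -0.001226
|∇h| = √(-0.0007742² + -0.001226²) = 0.00145

0.00145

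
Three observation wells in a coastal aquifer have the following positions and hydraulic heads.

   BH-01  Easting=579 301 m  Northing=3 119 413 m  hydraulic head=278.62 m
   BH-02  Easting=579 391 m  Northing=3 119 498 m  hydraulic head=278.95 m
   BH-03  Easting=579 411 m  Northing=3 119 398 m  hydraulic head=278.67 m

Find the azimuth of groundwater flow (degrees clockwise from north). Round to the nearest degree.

Three-point gradient (reference BH-01): Δ to BH-02 = (90, 85, +0.33), Δ to BH-03 = (110, -15, +0.05).
∂h/∂x = +0.0008598, ∂h/∂y = +0.002972 (det = -10700).
Flow direction (−∇h) has components (-0.0008598 E, -0.002972 N).
Azimuth = atan2(E, N) = atan2(-0.0008598, -0.002972) = 196.1° ≈ 196°.

196°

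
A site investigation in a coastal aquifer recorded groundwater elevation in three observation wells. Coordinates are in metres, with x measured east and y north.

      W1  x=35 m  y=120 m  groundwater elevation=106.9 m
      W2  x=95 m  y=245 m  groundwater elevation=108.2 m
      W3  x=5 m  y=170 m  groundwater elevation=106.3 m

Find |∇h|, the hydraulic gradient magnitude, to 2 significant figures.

0.021

Differences from W1: to W2 (Δx, Δy, Δh) = (60, 125, +1.3); to W3 = (-30, 50, -0.6).
Determinant of the coordinate differences = 60·50 − (-30)·125 = 6750.
∂h/∂x = [(+1.3)·50 − (-0.6)·125] / 6750 = +0.02074
∂h/∂y = [60·(-0.6) − (-30)·(+1.3)] / 6750 = +0.0004444
|∇h| = √(0.02074² + 0.0004444²) = 0.02074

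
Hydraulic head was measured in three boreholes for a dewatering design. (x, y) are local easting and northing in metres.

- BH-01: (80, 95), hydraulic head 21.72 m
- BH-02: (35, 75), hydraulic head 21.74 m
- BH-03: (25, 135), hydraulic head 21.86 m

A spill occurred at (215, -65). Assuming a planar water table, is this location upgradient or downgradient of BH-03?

downgradient

Differences from BH-01: to BH-02 (Δx, Δy, Δh) = (-45, -20, +0.02); to BH-03 = (-55, 40, +0.14).
Determinant of the coordinate differences = (-45)·40 − (-55)·(-20) = -2900.
∂h/∂x = [(+0.02)·40 − (+0.14)·(-20)] / -2900 = -0.001241
∂h/∂y = [(-45)·(+0.14) − (-55)·(+0.02)] / -2900 = +0.001793
Head at (215, -65) = 21.72 + (-0.001241)·(135) + (+0.001793)·(-160) = 21.27 m.
That is lower than the 21.86 m at BH-03, so the point is downgradient.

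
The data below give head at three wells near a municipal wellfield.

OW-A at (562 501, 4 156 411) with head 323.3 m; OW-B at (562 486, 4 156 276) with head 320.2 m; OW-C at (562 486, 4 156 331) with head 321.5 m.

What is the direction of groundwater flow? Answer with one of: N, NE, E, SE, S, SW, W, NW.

Three-point gradient (reference OW-A): Δ to OW-B = (-15, -135, -3.1), Δ to OW-C = (-15, -80, -1.8).
∂h/∂x = -0.006061, ∂h/∂y = +0.02364 (det = -825).
Flow = −∇h = (+0.006061 east, -0.02364 north), which points south.

S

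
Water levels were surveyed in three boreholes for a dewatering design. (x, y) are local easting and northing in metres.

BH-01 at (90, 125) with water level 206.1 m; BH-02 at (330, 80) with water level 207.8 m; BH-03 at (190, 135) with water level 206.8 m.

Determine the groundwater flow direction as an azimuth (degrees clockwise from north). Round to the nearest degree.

With h = a·x + b·y + c and BH-01 as origin, the differences give:
  240·a + (-45)·b = +1.7
  100·a + 10·b = +0.7
Eliminate b (×10 and ×(-45), subtract): 6900·a = 48.50 → a = ∂h/∂x = +0.007029
Back-substitute: b = ∂h/∂y = -0.0002899.
Flow direction (−∇h) has components (-0.007029 E, +0.0002899 N).
Azimuth = atan2(E, N) = atan2(-0.007029, +0.0002899) = 272.4° ≈ 272°.

272°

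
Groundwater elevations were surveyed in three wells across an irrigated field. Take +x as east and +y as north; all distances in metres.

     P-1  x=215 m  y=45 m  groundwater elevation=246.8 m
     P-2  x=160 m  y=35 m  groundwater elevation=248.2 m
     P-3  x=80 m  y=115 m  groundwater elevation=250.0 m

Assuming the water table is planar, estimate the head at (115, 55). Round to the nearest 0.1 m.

249.3 m

Differences from P-1: to P-2 (Δx, Δy, Δh) = (-55, -10, +1.4); to P-3 = (-135, 70, +3.2).
Solve a·Δx + b·Δy = Δh: det = (-55)·70 − (-135)·(-10) = -5200.
∂h/∂x = [(+1.4)·70 − (+3.2)·(-10)] / -5200 = -0.02500
∂h/∂y = [(-55)·(+3.2) − (-135)·(+1.4)] / -5200 = -0.002500
h(115, 55) = 246.8 + (-0.02500)·(-100) + (-0.002500)·(10) = 246.8 +2.500 -0.025 = 249.275 m.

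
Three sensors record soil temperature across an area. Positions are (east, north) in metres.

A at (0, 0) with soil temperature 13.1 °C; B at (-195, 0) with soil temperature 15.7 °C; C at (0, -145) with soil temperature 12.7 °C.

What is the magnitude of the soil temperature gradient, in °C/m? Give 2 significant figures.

0.014 °C/m

∂T/∂x = (15.7 − 13.1) / (-195 − 0) = -0.01333
∂T/∂y = (12.7 − 13.1) / (-145 − 0) = +0.002759
|∇f| = √(-0.01333² + 0.002759²) = 0.01361 °C/m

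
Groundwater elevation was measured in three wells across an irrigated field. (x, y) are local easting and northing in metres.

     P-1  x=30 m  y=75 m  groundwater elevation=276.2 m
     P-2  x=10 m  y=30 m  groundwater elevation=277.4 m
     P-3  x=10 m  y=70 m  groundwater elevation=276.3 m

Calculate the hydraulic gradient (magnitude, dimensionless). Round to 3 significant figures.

0.0276

With h = a·x + b·y + c and P-1 as origin, the differences give:
  (-20)·a + (-45)·b = +1.2
  (-20)·a + (-5)·b = +0.1
Eliminate b (×(-5) and ×(-45), subtract): -800·a = -1.50 → a = ∂h/∂x = +0.001875
Back-substitute: b = ∂h/∂y = -0.02750.
|∇h| = √(0.001875² + -0.02750²) = 0.02756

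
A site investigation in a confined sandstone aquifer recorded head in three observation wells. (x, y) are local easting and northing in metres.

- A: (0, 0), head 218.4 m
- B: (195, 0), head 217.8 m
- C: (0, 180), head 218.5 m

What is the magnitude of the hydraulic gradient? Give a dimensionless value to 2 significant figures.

∂h/∂x = (217.8 − 218.4) / (195 − 0) = -0.003077
∂h/∂y = (218.5 − 218.4) / (180 − 0) = +0.0005556
|∇h| = √(-0.003077² + 0.0005556²) = 0.003127

0.0031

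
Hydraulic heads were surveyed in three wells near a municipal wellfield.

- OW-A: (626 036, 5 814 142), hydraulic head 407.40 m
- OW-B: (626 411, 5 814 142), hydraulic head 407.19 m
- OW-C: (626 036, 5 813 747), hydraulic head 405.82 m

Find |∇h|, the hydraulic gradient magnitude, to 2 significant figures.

∂h/∂x = (407.19 − 407.40) / (626411 − 626036) = -0.0005600
∂h/∂y = (405.82 − 407.40) / (5813747 − 5814142) = +0.004000
|∇h| = √(-0.0005600² + 0.004000²) = 0.004039

0.0040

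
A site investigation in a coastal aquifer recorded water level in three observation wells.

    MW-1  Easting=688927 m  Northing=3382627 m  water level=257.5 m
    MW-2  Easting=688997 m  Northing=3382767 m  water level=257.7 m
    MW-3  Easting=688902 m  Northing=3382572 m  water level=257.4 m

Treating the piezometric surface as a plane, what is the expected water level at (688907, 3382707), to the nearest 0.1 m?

258.1 m

Three-point gradient (reference MW-1): Δ to MW-2 = (70, 140, +0.2), Δ to MW-3 = (-25, -55, -0.1).
∂h/∂x = -0.008571, ∂h/∂y = +0.005714 (det = -350).
h(688907, 3382707) = 257.5 + (-0.008571)·(-20) + (+0.005714)·(80) = 257.5 +0.171 +0.457 = 258.129 m.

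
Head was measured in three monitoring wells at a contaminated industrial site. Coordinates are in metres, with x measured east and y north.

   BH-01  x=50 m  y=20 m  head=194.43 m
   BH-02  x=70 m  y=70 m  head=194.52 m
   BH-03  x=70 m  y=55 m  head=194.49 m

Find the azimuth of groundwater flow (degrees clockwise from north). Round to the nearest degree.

166°

Three-point gradient (reference BH-01): Δ to BH-02 = (20, 50, +0.09), Δ to BH-03 = (20, 35, +0.06).
∂h/∂x = -0.0005000, ∂h/∂y = +0.002000 (det = -300).
Flow direction (−∇h) has components (+0.0005000 E, -0.002000 N).
Azimuth = atan2(E, N) = atan2(+0.0005000, -0.002000) = 166.0° ≈ 166°.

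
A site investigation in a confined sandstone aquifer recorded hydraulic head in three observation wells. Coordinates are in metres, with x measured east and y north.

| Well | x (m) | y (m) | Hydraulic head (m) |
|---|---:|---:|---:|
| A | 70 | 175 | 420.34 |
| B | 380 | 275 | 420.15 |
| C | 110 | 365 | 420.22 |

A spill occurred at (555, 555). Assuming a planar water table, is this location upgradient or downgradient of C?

Differences from A: to B (Δx, Δy, Δh) = (310, 100, -0.19); to C = (40, 190, -0.12).
Determinant of the coordinate differences = 310·190 − 40·100 = 54900.
∂h/∂x = [(-0.19)·190 − (-0.12)·100] / 54900 = -0.0004390
∂h/∂y = [310·(-0.12) − 40·(-0.19)] / 54900 = -0.0005392
Head at (555, 555) = 420.34 + (-0.0004390)·(485) + (-0.0005392)·(380) = 419.92 m.
That is lower than the 420.22 m at C, so the point is downgradient.

downgradient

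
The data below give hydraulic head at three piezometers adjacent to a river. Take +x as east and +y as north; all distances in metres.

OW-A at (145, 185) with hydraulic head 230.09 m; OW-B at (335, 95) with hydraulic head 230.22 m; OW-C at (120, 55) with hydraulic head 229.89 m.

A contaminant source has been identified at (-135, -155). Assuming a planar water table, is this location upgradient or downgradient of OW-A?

Taking OW-A as reference: OW-B−OW-A = (190, -90, +0.13); OW-C−OW-A = (-25, -130, -0.20).
Determinant of the coordinate differences = 190·(-130) − (-25)·(-90) = -26950.
∂h/∂x = [(+0.13)·(-130) − (-0.20)·(-90)] / -26950 = +0.001295
∂h/∂y = [190·(-0.20) − (-25)·(+0.13)] / -26950 = +0.001289
Head at (-135, -155) = 230.09 + (+0.001295)·(-280) + (+0.001289)·(-340) = 229.29 m.
That is lower than the 230.09 m at OW-A, so the point is downgradient.

downgradient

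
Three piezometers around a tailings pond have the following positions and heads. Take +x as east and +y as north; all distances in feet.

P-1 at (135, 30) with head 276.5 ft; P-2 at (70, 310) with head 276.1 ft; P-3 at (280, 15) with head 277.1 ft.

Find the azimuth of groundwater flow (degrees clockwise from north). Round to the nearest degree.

With h = a·x + b·y + c and P-1 as origin, the differences give:
  (-65)·a + 280·b = -0.4
  145·a + (-15)·b = +0.6
Eliminate b (×(-15) and ×280, subtract): -39625·a = -162.00 → a = ∂h/∂x = +0.004088
Back-substitute: b = ∂h/∂y = -0.0004795.
Flow direction (−∇h) has components (-0.004088 E, +0.0004795 N).
Azimuth = atan2(E, N) = atan2(-0.004088, +0.0004795) = 276.7° ≈ 277°.

277°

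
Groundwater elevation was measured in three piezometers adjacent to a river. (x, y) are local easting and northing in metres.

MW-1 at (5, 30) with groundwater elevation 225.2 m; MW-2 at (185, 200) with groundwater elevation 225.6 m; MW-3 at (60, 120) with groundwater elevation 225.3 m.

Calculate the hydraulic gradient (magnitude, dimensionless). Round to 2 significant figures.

With h = a·x + b·y + c and MW-1 as origin, the differences give:
  180·a + 170·b = +0.4
  55·a + 90·b = +0.1
Eliminate b (×90 and ×170, subtract): 6850·a = 19.00 → a = ∂h/∂x = +0.002774
Back-substitute: b = ∂h/∂y = -0.0005839.
|∇h| = √(0.002774² + -0.0005839²) = 0.002835

0.0028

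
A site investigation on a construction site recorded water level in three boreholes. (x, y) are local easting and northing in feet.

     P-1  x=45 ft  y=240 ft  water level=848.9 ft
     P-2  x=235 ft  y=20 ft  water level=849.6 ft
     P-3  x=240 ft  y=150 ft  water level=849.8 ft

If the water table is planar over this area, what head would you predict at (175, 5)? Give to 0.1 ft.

With h = a·x + b·y + c and P-1 as origin, the differences give:
  190·a + (-220)·b = +0.7
  195·a + (-90)·b = +0.9
Eliminate b (×(-90) and ×(-220), subtract): 25800·a = 135.00 → a = ∂h/∂x = +0.005233
Back-substitute: b = ∂h/∂y = +0.001337.
h(175, 5) = 848.9 + (+0.005233)·(130) + (+0.001337)·(-235) = 848.9 +0.680 -0.314 = 849.266 ft.

849.3 ft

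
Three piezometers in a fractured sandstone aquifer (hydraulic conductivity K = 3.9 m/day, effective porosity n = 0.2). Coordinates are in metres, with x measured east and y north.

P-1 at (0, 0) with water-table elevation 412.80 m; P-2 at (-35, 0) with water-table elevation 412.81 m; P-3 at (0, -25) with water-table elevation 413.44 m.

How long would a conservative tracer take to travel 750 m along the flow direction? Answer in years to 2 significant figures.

∂h/∂x = (412.81 − 412.80) / (-35 − 0) = -0.0002857
∂h/∂y = (413.44 − 412.80) / (-25 − 0) = -0.02560
|∇h| = √(-0.0002857² + -0.02560²) = 0.0256
Seepage velocity v = K·i/n = 3.9 × 0.0256 / 0.2 = 0.4992 m/day.
t = 750 / 0.4992 = 1502 days = 4.11 years.

4.1 years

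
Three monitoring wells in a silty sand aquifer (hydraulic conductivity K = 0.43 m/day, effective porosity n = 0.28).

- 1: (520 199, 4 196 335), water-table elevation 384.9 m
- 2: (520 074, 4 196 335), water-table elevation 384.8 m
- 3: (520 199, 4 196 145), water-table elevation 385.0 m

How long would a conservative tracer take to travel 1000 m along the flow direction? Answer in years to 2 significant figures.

1900 years

∂h/∂x = (384.8 − 384.9) / (520074 − 520199) = +0.0008000
∂h/∂y = (385.0 − 384.9) / (4196145 − 4196335) = -0.0005263
|∇h| = √(0.0008000² + -0.0005263²) = 0.0009576
Seepage velocity v = K·i/n = 0.43 × 0.0009576 / 0.28 = 0.001471 m/day.
t = 1000 / 0.001471 = 6.798e+05 days = 1.86e+03 years.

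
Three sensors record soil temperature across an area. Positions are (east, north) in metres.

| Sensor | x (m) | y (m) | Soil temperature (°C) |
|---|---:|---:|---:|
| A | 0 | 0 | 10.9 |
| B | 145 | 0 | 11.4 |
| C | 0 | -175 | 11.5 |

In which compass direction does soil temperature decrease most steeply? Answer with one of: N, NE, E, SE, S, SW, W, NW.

∂T/∂x = (11.4 − 10.9) / (145 − 0) = +0.003448
∂T/∂y = (11.5 − 10.9) / (-175 − 0) = -0.003429
Steepest decrease is along −∇f = (-0.003448 E, +0.003429 N) → northwest.

NW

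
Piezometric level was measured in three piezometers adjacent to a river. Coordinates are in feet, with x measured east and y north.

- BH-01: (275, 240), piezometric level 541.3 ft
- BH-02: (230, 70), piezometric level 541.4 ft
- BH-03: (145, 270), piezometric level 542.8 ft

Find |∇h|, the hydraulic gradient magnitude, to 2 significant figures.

Taking BH-01 as reference: BH-02−BH-01 = (-45, -170, +0.1); BH-03−BH-01 = (-130, 30, +1.5).
Determinant of the coordinate differences = (-45)·30 − (-130)·(-170) = -23450.
∂h/∂x = [(+0.1)·30 − (+1.5)·(-170)] / -23450 = -0.01100
∂h/∂y = [(-45)·(+1.5) − (-130)·(+0.1)] / -23450 = +0.002324
|∇h| = √(-0.01100² + 0.002324²) = 0.01124

0.011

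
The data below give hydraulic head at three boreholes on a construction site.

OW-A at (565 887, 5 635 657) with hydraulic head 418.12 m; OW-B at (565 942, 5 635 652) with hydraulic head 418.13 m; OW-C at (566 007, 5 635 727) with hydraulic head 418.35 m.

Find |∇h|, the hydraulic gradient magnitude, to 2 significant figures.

0.0026

Differences from OW-A: to OW-B (Δx, Δy, Δh) = (55, -5, +0.01); to OW-C = (120, 70, +0.23).
Determinant of the coordinate differences = 55·70 − 120·(-5) = 4450.
∂h/∂x = [(+0.01)·70 − (+0.23)·(-5)] / 4450 = +0.0004157
∂h/∂y = [55·(+0.23) − 120·(+0.01)] / 4450 = +0.002573
|∇h| = √(0.0004157² + 0.002573²) = 0.002606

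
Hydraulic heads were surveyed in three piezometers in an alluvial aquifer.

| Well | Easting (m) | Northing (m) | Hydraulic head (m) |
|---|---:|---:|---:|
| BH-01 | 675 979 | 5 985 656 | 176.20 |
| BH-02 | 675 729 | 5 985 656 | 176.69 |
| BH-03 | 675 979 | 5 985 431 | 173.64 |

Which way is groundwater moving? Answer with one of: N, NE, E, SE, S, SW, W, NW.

S

∂h/∂x = (176.69 − 176.20) / (675729 − 675979) = -0.001960
∂h/∂y = (173.64 − 176.20) / (5985431 − 5985656) = +0.01138
Flow = −∇h = (+0.001960 east, -0.01138 north), which points south.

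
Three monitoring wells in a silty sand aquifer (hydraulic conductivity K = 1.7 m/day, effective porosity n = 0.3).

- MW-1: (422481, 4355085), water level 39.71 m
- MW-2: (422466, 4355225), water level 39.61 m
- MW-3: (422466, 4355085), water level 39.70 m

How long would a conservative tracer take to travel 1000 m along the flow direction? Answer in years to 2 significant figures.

520 years

Taking MW-1 as reference: MW-2−MW-1 = (-15, 140, -0.10); MW-3−MW-1 = (-15, 0, -0.01).
Solve a·Δx + b·Δy = Δh: det = (-15)·0 − (-15)·140 = 2100.
∂h/∂x = [(-0.10)·0 − (-0.01)·140] / 2100 = +0.0006667
∂h/∂y = [(-15)·(-0.01) − (-15)·(-0.10)] / 2100 = -0.0006429
|∇h| = √(0.0006667² + -0.0006429²) = 0.0009262
Seepage velocity v = K·i/n = 1.7 × 0.0009262 / 0.3 = 0.005248 m/day.
t = 1000 / 0.005248 = 1.905e+05 days = 522 years.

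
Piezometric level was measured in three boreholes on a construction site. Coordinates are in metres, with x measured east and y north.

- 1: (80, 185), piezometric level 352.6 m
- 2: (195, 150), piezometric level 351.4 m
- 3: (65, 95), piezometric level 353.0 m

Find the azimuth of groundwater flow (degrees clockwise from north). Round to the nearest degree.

With h = a·x + b·y + c and 1 as origin, the differences give:
  115·a + (-35)·b = -1.2
  (-15)·a + (-90)·b = +0.4
Eliminate b (×(-90) and ×(-35), subtract): -10875·a = 122.00 → a = ∂h/∂x = -0.01122
Back-substitute: b = ∂h/∂y = -0.002575.
Flow direction (−∇h) has components (+0.01122 E, +0.002575 N).
Azimuth = atan2(E, N) = atan2(+0.01122, +0.002575) = 77.1° ≈ 077°.

077°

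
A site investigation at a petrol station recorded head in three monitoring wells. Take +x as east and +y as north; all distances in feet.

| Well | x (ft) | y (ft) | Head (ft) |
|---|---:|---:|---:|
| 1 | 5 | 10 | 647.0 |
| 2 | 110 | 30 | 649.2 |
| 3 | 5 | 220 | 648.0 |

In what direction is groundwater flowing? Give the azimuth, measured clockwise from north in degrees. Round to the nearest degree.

Three-point gradient (reference 1): Δ to 2 = (105, 20, +2.2), Δ to 3 = (0, 210, +1.0).
∂h/∂x = +0.02005, ∂h/∂y = +0.004762 (det = 22050).
Flow direction (−∇h) has components (-0.02005 E, -0.004762 N).
Azimuth = atan2(E, N) = atan2(-0.02005, -0.004762) = 256.6° ≈ 257°.

257°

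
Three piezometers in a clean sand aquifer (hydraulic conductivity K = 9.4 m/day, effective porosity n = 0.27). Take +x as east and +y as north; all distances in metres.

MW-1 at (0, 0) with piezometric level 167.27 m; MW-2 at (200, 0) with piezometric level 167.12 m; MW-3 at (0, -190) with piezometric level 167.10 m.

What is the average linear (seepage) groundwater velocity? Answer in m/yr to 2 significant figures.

15 m/yr

∂h/∂x = (167.12 − 167.27) / (200 − 0) = -0.0007500
∂h/∂y = (167.10 − 167.27) / (-190 − 0) = +0.0008947
|∇h| = √(-0.0007500² + 0.0008947²) = 0.001167
Seepage velocity v = K·i/n = 9.4 × 0.001167 / 0.27 = 0.04063 m/day = 14.84 m/yr.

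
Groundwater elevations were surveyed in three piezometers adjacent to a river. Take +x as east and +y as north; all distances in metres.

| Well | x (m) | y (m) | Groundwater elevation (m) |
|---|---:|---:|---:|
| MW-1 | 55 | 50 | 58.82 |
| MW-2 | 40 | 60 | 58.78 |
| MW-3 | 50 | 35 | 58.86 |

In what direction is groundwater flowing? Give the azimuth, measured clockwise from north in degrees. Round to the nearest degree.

Taking MW-1 as reference: MW-2−MW-1 = (-15, 10, -0.04); MW-3−MW-1 = (-5, -15, +0.04).
Determinant of the coordinate differences = (-15)·(-15) − (-5)·10 = 275.
∂h/∂x = [(-0.04)·(-15) − (+0.04)·10] / 275 = +0.0007273
∂h/∂y = [(-15)·(+0.04) − (-5)·(-0.04)] / 275 = -0.002909
Flow direction (−∇h) has components (-0.0007273 E, +0.002909 N).
Azimuth = atan2(E, N) = atan2(-0.0007273, +0.002909) = 346.0° ≈ 346°.

346°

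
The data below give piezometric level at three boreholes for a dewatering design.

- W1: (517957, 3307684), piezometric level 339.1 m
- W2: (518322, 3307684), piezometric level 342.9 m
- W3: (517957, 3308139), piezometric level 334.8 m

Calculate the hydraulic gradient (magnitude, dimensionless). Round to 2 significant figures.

0.014

∂h/∂x = (342.9 − 339.1) / (518322 − 517957) = +0.01041
∂h/∂y = (334.8 − 339.1) / (3308139 − 3307684) = -0.009451
|∇h| = √(0.01041² + -0.009451²) = 0.01406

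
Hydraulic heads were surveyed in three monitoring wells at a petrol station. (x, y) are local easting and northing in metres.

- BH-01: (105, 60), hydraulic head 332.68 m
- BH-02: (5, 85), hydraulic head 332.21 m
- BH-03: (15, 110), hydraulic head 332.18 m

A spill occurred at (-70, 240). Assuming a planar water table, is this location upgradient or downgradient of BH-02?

downgradient

Differences from BH-01: to BH-02 (Δx, Δy, Δh) = (-100, 25, -0.47); to BH-03 = (-90, 50, -0.50).
Determinant of the coordinate differences = (-100)·50 − (-90)·25 = -2750.
∂h/∂x = [(-0.47)·50 − (-0.50)·25] / -2750 = +0.004000
∂h/∂y = [(-100)·(-0.50) − (-90)·(-0.47)] / -2750 = -0.002800
Head at (-70, 240) = 332.68 + (+0.004000)·(-175) + (-0.002800)·(180) = 331.48 m.
That is lower than the 332.21 m at BH-02, so the point is downgradient.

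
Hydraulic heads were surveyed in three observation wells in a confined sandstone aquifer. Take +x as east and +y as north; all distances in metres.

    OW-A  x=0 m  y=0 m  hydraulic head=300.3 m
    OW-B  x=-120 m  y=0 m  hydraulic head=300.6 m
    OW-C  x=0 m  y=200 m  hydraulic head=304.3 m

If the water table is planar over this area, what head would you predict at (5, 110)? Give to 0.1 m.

∂h/∂x = (300.6 − 300.3) / (-120 − 0) = -0.002500
∂h/∂y = (304.3 − 300.3) / (200 − 0) = +0.02000
h(5, 110) = 300.3 + (-0.002500)·(5) + (+0.02000)·(110) = 300.3 -0.013 +2.200 = 302.488 m.

302.5 m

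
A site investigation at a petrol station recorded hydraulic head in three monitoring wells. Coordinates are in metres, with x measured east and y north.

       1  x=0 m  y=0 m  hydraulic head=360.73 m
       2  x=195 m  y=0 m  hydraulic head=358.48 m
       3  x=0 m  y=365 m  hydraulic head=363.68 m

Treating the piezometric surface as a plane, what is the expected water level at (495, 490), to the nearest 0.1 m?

359.0 m

∂h/∂x = (358.48 − 360.73) / (195 − 0) = -0.01154
∂h/∂y = (363.68 − 360.73) / (365 − 0) = +0.008082
h(495, 490) = 360.73 + (-0.01154)·(495) + (+0.008082)·(490) = 360.73 -5.712 +3.960 = 358.979 m.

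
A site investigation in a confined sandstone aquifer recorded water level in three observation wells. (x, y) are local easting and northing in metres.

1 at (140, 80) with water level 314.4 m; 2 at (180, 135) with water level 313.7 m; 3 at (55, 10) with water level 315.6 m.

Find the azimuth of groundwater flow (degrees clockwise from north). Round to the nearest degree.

056°

Three-point gradient (reference 1): Δ to 2 = (40, 55, -0.7), Δ to 3 = (-85, -70, +1.2).
∂h/∂x = -0.009067, ∂h/∂y = -0.006133 (det = 1875).
Flow direction (−∇h) has components (+0.009067 E, +0.006133 N).
Azimuth = atan2(E, N) = atan2(+0.009067, +0.006133) = 55.9° ≈ 056°.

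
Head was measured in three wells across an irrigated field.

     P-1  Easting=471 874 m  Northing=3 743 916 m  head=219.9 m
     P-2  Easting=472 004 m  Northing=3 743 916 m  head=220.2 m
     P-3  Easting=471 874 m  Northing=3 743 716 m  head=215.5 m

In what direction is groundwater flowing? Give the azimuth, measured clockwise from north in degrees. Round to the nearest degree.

186°

∂h/∂x = (220.2 − 219.9) / (472004 − 471874) = +0.002308
∂h/∂y = (215.5 − 219.9) / (3743716 − 3743916) = +0.02200
Flow direction (−∇h) has components (-0.002308 E, -0.02200 N).
Azimuth = atan2(E, N) = atan2(-0.002308, -0.02200) = 186.0° ≈ 186°.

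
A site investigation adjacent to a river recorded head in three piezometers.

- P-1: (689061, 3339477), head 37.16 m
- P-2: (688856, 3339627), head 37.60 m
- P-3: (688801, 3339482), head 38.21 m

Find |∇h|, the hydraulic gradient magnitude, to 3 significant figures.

With h = a·x + b·y + c and P-1 as origin, the differences give:
  (-205)·a + 150·b = +0.44
  (-260)·a + 5·b = +1.05
Eliminate b (×5 and ×150, subtract): 37975·a = -155.300 → a = ∂h/∂x = -0.004090
Back-substitute: b = ∂h/∂y = -0.002656.
|∇h| = √(-0.004090² + -0.002656²) = 0.004877

0.00488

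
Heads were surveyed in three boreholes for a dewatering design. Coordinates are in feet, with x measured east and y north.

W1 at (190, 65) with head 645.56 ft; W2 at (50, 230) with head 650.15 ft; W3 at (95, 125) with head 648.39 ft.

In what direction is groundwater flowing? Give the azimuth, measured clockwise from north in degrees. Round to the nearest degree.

With h = a·x + b·y + c and W1 as origin, the differences give:
  (-140)·a + 165·b = +4.59
  (-95)·a + 60·b = +2.83
Eliminate b (×60 and ×165, subtract): 7275·a = -191.550 → a = ∂h/∂x = -0.02633
Back-substitute: b = ∂h/∂y = +0.005478.
Flow direction (−∇h) has components (+0.02633 E, -0.005478 N).
Azimuth = atan2(E, N) = atan2(+0.02633, -0.005478) = 101.8° ≈ 102°.

102°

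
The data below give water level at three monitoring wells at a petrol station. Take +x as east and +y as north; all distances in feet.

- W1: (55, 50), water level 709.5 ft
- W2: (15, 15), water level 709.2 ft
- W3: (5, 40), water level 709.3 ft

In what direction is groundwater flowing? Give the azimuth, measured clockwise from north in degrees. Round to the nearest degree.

With h = a·x + b·y + c and W1 as origin, the differences give:
  (-40)·a + (-35)·b = -0.3
  (-50)·a + (-10)·b = -0.2
Eliminate b (×(-10) and ×(-35), subtract): -1350·a = -4.00 → a = ∂h/∂x = +0.002963
Back-substitute: b = ∂h/∂y = +0.005185.
Flow direction (−∇h) has components (-0.002963 E, -0.005185 N).
Azimuth = atan2(E, N) = atan2(-0.002963, -0.005185) = 209.7° ≈ 210°.

210°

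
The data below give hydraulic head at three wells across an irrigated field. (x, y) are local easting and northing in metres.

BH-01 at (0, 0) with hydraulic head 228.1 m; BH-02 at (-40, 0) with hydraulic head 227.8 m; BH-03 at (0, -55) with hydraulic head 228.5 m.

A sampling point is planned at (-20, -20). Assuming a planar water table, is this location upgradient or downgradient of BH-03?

∂h/∂x = (227.8 − 228.1) / (-40 − 0) = +0.007500
∂h/∂y = (228.5 − 228.1) / (-55 − 0) = -0.007273
Head at (-20, -20) = 228.1 + (+0.007500)·(-20) + (-0.007273)·(-20) = 228.10 m.
That is lower than the 228.5 m at BH-03, so the point is downgradient.

downgradient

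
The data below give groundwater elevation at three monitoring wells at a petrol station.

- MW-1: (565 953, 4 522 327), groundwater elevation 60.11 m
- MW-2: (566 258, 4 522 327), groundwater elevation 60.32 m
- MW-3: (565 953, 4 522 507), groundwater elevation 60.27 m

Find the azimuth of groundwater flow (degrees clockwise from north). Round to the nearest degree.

∂h/∂x = (60.32 − 60.11) / (566258 − 565953) = +0.0006885
∂h/∂y = (60.27 − 60.11) / (4522507 − 4522327) = +0.0008889
Flow direction (−∇h) has components (-0.0006885 E, -0.0008889 N).
Azimuth = atan2(E, N) = atan2(-0.0006885, -0.0008889) = 217.8° ≈ 218°.

218°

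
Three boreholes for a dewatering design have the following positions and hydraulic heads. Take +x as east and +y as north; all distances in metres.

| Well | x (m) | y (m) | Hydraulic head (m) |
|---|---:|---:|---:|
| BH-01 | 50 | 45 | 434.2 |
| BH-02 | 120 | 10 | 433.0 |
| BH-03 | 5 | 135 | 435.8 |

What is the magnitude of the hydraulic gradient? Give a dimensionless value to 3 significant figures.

0.0165

Differences from BH-01: to BH-02 (Δx, Δy, Δh) = (70, -35, -1.2); to BH-03 = (-45, 90, +1.6).
Solve a·Δx + b·Δy = Δh: det = 70·90 − (-45)·(-35) = 4725.
∂h/∂x = [(-1.2)·90 − (+1.6)·(-35)] / 4725 = -0.01101
∂h/∂y = [70·(+1.6) − (-45)·(-1.2)] / 4725 = +0.01228
|∇h| = √(-0.01101² + 0.01228²) = 0.01649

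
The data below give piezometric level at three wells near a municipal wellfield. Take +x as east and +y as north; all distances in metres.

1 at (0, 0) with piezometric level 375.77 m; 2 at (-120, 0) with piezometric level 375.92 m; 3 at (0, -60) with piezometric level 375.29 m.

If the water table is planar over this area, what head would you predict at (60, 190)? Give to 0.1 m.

377.2 m

∂h/∂x = (375.92 − 375.77) / (-120 − 0) = -0.001250
∂h/∂y = (375.29 − 375.77) / (-60 − 0) = +0.008000
h(60, 190) = 375.77 + (-0.001250)·(60) + (+0.008000)·(190) = 375.77 -0.075 +1.520 = 377.215 m.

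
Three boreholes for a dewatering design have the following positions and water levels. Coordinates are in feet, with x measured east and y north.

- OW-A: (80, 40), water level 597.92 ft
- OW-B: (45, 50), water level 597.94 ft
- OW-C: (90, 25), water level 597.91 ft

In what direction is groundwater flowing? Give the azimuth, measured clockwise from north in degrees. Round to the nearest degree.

127°

With h = a·x + b·y + c and OW-A as origin, the differences give:
  (-35)·a + 10·b = +0.02
  10·a + (-15)·b = -0.01
Eliminate b (×(-15) and ×10, subtract): 425·a = -0.200 → a = ∂h/∂x = -0.0004706
Back-substitute: b = ∂h/∂y = +0.0003529.
Flow direction (−∇h) has components (+0.0004706 E, -0.0003529 N).
Azimuth = atan2(E, N) = atan2(+0.0004706, -0.0003529) = 126.9° ≈ 127°.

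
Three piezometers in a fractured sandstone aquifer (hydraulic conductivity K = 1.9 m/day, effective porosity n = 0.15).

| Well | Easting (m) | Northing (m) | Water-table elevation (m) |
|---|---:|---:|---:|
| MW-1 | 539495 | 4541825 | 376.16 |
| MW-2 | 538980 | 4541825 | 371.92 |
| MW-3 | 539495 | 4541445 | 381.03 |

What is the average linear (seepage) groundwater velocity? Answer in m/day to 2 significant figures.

0.19 m/day

∂h/∂x = (371.92 − 376.16) / (538980 − 539495) = +0.008233
∂h/∂y = (381.03 − 376.16) / (4541445 − 4541825) = -0.01282
|∇h| = √(0.008233² + -0.01282²) = 0.01524
Seepage velocity v = K·i/n = 1.9 × 0.01524 / 0.15 = 0.193 m/day.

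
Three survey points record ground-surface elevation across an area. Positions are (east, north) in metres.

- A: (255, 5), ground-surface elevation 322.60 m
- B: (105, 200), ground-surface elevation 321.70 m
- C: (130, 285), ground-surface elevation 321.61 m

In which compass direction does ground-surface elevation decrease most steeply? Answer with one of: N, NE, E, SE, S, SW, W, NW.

NW

Three-point gradient (reference A): Δ to B = (-150, 195, -0.90), Δ to C = (-125, 280, -0.99).
∂z/∂x = +0.003345, ∂z/∂y = -0.002043 (det = -17625).
Steepest decrease is along −∇f = (-0.003345 E, +0.002043 N) → northwest.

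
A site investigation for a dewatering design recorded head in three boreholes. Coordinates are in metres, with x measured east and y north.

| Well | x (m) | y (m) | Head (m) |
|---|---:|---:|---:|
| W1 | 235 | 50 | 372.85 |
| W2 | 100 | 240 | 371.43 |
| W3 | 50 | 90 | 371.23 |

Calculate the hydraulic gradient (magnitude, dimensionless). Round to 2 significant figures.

0.0086

Three-point gradient (reference W1): Δ to W2 = (-135, 190, -1.42), Δ to W3 = (-185, 40, -1.62).
∂h/∂x = +0.008437, ∂h/∂y = -0.001479 (det = 29750).
|∇h| = √(0.008437² + -0.001479²) = 0.008566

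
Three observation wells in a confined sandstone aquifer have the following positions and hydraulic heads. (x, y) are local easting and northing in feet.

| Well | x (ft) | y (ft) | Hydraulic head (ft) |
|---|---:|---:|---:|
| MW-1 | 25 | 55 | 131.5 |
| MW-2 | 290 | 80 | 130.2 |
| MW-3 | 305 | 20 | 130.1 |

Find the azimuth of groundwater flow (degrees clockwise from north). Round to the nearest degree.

Taking MW-1 as reference: MW-2−MW-1 = (265, 25, -1.3); MW-3−MW-1 = (280, -35, -1.4).
Solve a·Δx + b·Δy = Δh: det = 265·(-35) − 280·25 = -16275.
∂h/∂x = [(-1.3)·(-35) − (-1.4)·25] / -16275 = -0.004946
∂h/∂y = [265·(-1.4) − 280·(-1.3)] / -16275 = +0.0004301
Flow direction (−∇h) has components (+0.004946 E, -0.0004301 N).
Azimuth = atan2(E, N) = atan2(+0.004946, -0.0004301) = 95.0° ≈ 095°.

095°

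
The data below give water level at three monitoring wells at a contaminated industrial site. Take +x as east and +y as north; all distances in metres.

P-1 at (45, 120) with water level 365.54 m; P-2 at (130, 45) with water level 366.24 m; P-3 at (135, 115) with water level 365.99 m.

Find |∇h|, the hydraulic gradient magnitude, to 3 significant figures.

0.00618

Taking P-1 as reference: P-2−P-1 = (85, -75, +0.70); P-3−P-1 = (90, -5, +0.45).
Solve a·Δx + b·Δy = Δh: det = 85·(-5) − 90·(-75) = 6325.
∂h/∂x = [(+0.70)·(-5) − (+0.45)·(-75)] / 6325 = +0.004783
∂h/∂y = [85·(+0.45) − 90·(+0.70)] / 6325 = -0.003913
|∇h| = √(0.004783² + -0.003913²) = 0.00618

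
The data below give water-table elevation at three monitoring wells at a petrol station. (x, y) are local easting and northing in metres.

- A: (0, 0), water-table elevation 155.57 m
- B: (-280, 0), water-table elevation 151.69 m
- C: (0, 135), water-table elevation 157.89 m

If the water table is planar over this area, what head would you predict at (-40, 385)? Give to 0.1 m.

161.6 m

∂h/∂x = (151.69 − 155.57) / (-280 − 0) = +0.01386
∂h/∂y = (157.89 − 155.57) / (135 − 0) = +0.01719
h(-40, 385) = 155.57 + (+0.01386)·(-40) + (+0.01719)·(385) = 155.57 -0.554 +6.616 = 161.632 m.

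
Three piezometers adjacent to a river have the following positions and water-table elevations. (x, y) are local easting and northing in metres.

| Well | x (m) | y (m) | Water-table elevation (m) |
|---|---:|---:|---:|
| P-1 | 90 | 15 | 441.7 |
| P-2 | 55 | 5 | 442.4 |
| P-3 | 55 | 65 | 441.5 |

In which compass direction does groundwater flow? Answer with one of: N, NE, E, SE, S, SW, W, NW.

Differences from P-1: to P-2 (Δx, Δy, Δh) = (-35, -10, +0.7); to P-3 = (-35, 50, -0.2).
Solve a·Δx + b·Δy = Δh: det = (-35)·50 − (-35)·(-10) = -2100.
∂h/∂x = [(+0.7)·50 − (-0.2)·(-10)] / -2100 = -0.01571
∂h/∂y = [(-35)·(-0.2) − (-35)·(+0.7)] / -2100 = -0.01500
Flow = −∇h = (+0.01571 east, +0.01500 north), which points northeast.

NE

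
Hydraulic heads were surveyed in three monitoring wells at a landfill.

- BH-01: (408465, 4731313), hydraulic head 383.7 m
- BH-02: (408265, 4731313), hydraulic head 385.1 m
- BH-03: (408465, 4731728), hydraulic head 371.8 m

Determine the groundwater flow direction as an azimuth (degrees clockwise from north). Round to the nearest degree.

014°

∂h/∂x = (385.1 − 383.7) / (408265 − 408465) = -0.007000
∂h/∂y = (371.8 − 383.7) / (4731728 − 4731313) = -0.02867
Flow direction (−∇h) has components (+0.007000 E, +0.02867 N).
Azimuth = atan2(E, N) = atan2(+0.007000, +0.02867) = 13.7° ≈ 014°.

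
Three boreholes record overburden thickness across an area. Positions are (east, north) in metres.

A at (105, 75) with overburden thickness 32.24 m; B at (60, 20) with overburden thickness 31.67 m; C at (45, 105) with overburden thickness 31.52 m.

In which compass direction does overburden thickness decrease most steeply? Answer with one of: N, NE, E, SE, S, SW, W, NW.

With d = a·x + b·y + c and A as origin, the differences give:
  (-45)·a + (-55)·b = -0.57
  (-60)·a + 30·b = -0.72
Eliminate b (×30 and ×(-55), subtract): -4650·a = -56.700 → a = ∂d/∂x = +0.01219
Back-substitute: b = ∂d/∂y = +0.0003871.
Steepest decrease is along −∇f = (-0.01219 E, -0.0003871 N) → west.

W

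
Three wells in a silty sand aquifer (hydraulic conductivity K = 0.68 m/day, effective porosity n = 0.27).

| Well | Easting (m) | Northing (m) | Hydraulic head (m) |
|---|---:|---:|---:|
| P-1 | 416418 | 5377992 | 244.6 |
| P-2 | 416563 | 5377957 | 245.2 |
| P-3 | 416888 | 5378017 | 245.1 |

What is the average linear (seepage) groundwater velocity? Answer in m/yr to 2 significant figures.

With h = a·x + b·y + c and P-1 as origin, the differences give:
  145·a + (-35)·b = +0.6
  470·a + 25·b = +0.5
Eliminate b (×25 and ×(-35), subtract): 20075·a = 32.50 → a = ∂h/∂x = +0.001619
Back-substitute: b = ∂h/∂y = -0.01044.
|∇h| = √(0.001619² + -0.01044²) = 0.01056
Seepage velocity v = K·i/n = 0.68 × 0.01056 / 0.27 = 0.0266 m/day = 9.716 m/yr.

9.7 m/yr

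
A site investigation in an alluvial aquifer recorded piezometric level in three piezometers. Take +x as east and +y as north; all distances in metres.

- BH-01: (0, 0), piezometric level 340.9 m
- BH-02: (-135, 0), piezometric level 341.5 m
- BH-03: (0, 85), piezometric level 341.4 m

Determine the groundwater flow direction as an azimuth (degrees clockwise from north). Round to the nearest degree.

∂h/∂x = (341.5 − 340.9) / (-135 − 0) = -0.004444
∂h/∂y = (341.4 − 340.9) / (85 − 0) = +0.005882
Flow direction (−∇h) has components (+0.004444 E, -0.005882 N).
Azimuth = atan2(E, N) = atan2(+0.004444, -0.005882) = 142.9° ≈ 143°.

143°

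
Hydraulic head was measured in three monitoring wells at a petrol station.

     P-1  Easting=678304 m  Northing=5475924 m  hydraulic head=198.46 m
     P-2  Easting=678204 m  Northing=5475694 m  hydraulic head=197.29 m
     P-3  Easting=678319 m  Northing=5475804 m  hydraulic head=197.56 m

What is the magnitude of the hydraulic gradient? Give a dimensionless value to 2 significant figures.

0.0082

Differences from P-1: to P-2 (Δx, Δy, Δh) = (-100, -230, -1.17); to P-3 = (15, -120, -0.90).
Determinant of the coordinate differences = (-100)·(-120) − 15·(-230) = 15450.
∂h/∂x = [(-1.17)·(-120) − (-0.90)·(-230)] / 15450 = -0.004311
∂h/∂y = [(-100)·(-0.90) − 15·(-1.17)] / 15450 = +0.006961
|∇h| = √(-0.004311² + 0.006961²) = 0.008188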